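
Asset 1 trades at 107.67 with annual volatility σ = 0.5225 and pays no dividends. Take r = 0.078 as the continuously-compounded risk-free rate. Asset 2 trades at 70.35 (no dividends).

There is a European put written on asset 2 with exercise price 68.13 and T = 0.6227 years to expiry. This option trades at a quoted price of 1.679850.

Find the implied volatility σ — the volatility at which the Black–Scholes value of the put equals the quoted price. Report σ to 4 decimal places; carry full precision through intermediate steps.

sigma = 0.1787

At σ = 0.1787 the Black–Scholes value reproduces the quote:
σ√T = 0.1787·√0.6227 = 0.141015
d₁ = (ln(S/K) + (r+σ²/2)T) / (σ√T) = (ln(70.35/68.13) + (0.078+0.1787²/2)·0.6227) / 0.141015 = (0.032065 + 0.058513) / 0.141015 = 0.642333
d₂ = d₁ − σ√T = 0.642333 − 0.141015 = 0.501318
e^{−rT} = 0.952590
N(−d₁) = 0.260329,  N(−d₂) = 0.308074
V = K·e^{−rT}·N(−d₂) − S·N(−d₁) = 19.993963 − 18.314113 = 1.679850 (the observed quote) — the price is monotone increasing in volatility, hence this σ is the only solution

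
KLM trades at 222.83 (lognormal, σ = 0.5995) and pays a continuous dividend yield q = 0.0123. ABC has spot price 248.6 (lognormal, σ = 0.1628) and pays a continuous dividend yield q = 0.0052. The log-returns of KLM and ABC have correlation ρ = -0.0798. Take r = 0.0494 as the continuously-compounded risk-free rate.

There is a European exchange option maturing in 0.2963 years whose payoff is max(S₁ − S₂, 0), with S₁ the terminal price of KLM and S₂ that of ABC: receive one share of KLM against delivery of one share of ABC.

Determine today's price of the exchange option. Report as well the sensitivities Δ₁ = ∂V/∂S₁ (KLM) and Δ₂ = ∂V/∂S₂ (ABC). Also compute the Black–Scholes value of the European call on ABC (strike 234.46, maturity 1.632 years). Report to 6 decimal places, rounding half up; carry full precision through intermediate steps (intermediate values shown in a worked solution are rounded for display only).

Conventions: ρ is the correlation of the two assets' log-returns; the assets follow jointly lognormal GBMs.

exchange price = 20.743177
Δ1 = 0.438410
Δ2 = -0.309524
price(ABC call K=234.46) = 37.909304

σ_eff = √(σ₁² + σ₂² − 2ρσ₁σ₂) = √(0.5995² + 0.1628² − 2·-0.0798·0.5995·0.1628) = 0.633625
d₁ = (ln(S₁/S₂) + (q₂ − q₁ + σ_eff²/2)T) / (σ_eff√T) = (ln(222.83/248.6) + (0.0052 − 0.0123 + 0.200740)·0.2963) / 0.344904 = -0.150942
d₂ = d₁ − σ_eff√T = -0.150942 − 0.344904 = -0.495846
N(d₁) = 0.440011,  N(d₂) = 0.310002
V = S₁·e^{−q₁T}·N(d₁) − S₂·e^{−q₂T}·N(d₂) = 97.690940 − 76.947763 = 20.743177
Δ₁ = e^{−q₁T}·N(d₁) = 0.438410;  Δ₂ = −e^{−q₂T}·N(d₂) = -0.309524
[vanilla: ABC call K=234.46]
σ√T = 0.1628·√1.632 = 0.207977
d₁ = (ln(S/K) + (r−q+σ²/2)T) / (σ√T) = (ln(248.6/234.46) + (0.0494−0.0052+0.1628²/2)·1.632) / 0.207977 = (0.058560 + 0.093762) / 0.207977 = 0.732398
d₂ = d₁ − σ√T = 0.732398 − 0.207977 = 0.524422
e^{−rT} = 0.922543
e^{−qT} = 0.991550
N(d₁) = 0.768037,  N(d₂) = 0.700007
price = S·e^{−qT}·N(d₁) − K·e^{−rT}·N(d₂) = 189.320576 − 151.411272 = 37.909304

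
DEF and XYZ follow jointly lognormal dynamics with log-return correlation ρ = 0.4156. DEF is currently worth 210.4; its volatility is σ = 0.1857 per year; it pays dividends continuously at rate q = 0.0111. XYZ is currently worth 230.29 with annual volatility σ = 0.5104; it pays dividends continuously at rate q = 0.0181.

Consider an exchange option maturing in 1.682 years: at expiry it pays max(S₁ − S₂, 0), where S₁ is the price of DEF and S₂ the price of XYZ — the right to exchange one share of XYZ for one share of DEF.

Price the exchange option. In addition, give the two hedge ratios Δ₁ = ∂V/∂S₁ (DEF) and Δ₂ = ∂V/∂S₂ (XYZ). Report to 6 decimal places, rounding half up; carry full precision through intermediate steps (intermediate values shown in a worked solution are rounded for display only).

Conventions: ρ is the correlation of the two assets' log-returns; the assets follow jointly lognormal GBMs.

σ_eff = √(σ₁² + σ₂² − 2ρσ₁σ₂) = √(0.1857² + 0.5104² − 2·0.4156·0.1857·0.5104) = 0.464984
d₁ = (ln(S₁/S₂) + (q₂ − q₁ + σ_eff²/2)T) / (σ_eff√T) = (ln(210.4/230.29) + (0.0181 − 0.0111 + 0.108105)·1.682) / 0.603047 = 0.171260
d₂ = d₁ − σ_eff√T = 0.171260 − 0.603047 = -0.431787
N(d₁) = 0.567990,  N(d₂) = 0.332948
V = S₁·e^{−q₁T}·N(d₁) − S₂·e^{−q₂T}·N(d₂) = 117.294709 − 74.375508 = 42.919201
Key observation: the rate r is irrelevant here: denominating values in XYZ turns the exchange into a ratio option on S₁/S₂, and discounting at r drops out.
Δ₁ = e^{−q₁T}·N(d₁) = 0.557484;  Δ₂ = −e^{−q₂T}·N(d₂) = -0.322965

exchange price = 42.919201
Δ1 = 0.557484
Δ2 = -0.322965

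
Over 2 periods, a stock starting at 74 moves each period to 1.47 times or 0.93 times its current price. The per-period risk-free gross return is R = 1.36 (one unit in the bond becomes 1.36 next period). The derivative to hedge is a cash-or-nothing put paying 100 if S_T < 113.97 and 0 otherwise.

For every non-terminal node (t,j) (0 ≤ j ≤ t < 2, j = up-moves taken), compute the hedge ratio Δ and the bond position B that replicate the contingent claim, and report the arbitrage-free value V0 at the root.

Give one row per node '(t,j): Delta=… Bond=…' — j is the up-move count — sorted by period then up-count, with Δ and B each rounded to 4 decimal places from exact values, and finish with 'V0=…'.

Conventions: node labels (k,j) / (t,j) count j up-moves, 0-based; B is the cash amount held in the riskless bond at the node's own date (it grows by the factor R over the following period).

(0,0): Delta=-1.4652 Bond=128.2115
(1,0): Delta=0.0000 Bond=73.5294
(1,1): Delta=-1.7024 Bond=200.1634
V0=19.7833

Since d<R<u, set p* = (R−d)/(u−d) = 0.7963; price each node as the discounted p*-expectation of its children.
Payoffs at expiry: V(2,0)=100.0000, V(2,1)=100.0000, V(2,2)=0.0000
  t=1,j=0: stock 68.8200 → up 101.1654 (V=100.0000), down 64.0026 (V=100.0000). Price 73.5294; hedge Δ=0.0000, bond B=73.5294.
  t=1,j=1: stock 108.7800 → up 159.9066 (V=0.0000), down 101.1654 (V=100.0000). Price 14.9782; hedge Δ=-1.7024, bond B=200.1634.
  t=0,j=0: stock 74.0000 → up 108.7800 (V=14.9782), down 68.8200 (V=73.5294). Price 19.7833; hedge Δ=-1.4652, bond B=128.2115.
Sanity check at the root: Δ(0,0)·S0 + B(0,0) reproduces V0 = 19.7833.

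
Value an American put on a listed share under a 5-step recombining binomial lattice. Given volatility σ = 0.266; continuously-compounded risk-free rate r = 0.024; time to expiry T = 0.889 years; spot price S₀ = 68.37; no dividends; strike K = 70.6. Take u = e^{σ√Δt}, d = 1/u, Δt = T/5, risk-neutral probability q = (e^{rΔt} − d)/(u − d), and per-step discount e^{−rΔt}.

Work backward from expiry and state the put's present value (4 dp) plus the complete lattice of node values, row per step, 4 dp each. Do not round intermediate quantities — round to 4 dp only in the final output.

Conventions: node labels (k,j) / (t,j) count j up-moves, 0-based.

Δt=0.17780, u=1.11869, d=0.89390, q=0.49101, disc=e^(-rΔt)=0.99574
k=5 terminal: V=max(K-S,0) → 31.5781 21.7650 9.4841 0.0000 0.0000 0.0000
k=4: j=0 S=43.6535 intr=26.9465 cont=26.6458 V=26.9465[EX]; j=1 S=54.6314 intr=15.9686 cont=15.6680 V=15.9686[EX]; j=2 S=68.3700 intr=2.2300 cont=4.8068 V=4.8068[hold]; j=3 S=85.5635 intr=0.0000 cont=0.0000 V=0.0000[hold]; j=4 S=107.0808 intr=0.0000 cont=0.0000 V=0.0000[hold]
k=3: j=0 S=48.8350 intr=21.7650 cont=21.4644 V=21.7650[EX]; j=1 S=61.1159 intr=9.4841 cont=10.4433 V=10.4433[hold]; j=2 S=76.4851 intr=0.0000 cont=2.4362 V=2.4362[hold]; j=3 S=95.7194 intr=0.0000 cont=0.0000 V=0.0000[hold]
k=2: j=0 S=54.6314 intr=15.9686 cont=16.1369 V=16.1369[hold]; j=1 S=68.3700 intr=2.2300 cont=6.4840 V=6.4840[hold]; j=2 S=85.5635 intr=0.0000 cont=1.2347 V=1.2347[hold]
k=1: j=0 S=61.1159 intr=9.4841 cont=11.3487 V=11.3487[hold]; j=1 S=76.4851 intr=0.0000 cont=3.8899 V=3.8899[hold]
k=0: j=0 S=68.3700 intr=2.2300 cont=7.6536 V=7.6536[hold]

price = 7.6536
tree:
7.6536
11.3487 3.8899
16.1369 6.4840 1.2347
21.7650 10.4433 2.4362 0.0000
26.9465 15.9686 4.8068 0.0000 0.0000
31.5781 21.7650 9.4841 0.0000 0.0000 0.0000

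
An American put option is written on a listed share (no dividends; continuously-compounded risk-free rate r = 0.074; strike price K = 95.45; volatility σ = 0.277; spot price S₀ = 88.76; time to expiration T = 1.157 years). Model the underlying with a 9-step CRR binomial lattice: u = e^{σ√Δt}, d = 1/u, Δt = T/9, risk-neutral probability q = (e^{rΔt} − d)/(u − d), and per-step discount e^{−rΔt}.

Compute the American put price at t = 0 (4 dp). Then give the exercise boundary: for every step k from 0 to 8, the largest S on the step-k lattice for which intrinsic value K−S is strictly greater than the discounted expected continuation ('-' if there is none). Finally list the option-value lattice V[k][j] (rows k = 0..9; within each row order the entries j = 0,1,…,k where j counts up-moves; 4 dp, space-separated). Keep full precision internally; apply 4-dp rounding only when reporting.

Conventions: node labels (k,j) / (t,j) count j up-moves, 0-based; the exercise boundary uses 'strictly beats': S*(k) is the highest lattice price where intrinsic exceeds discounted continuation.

price = 11.2272
boundary = - - 72.7698 65.8898 72.7698 65.8898 72.7698 80.3682 72.7698
tree:
11.2272
16.2085 6.8933
22.6802 10.6076 3.6349
29.5602 15.8028 6.0676 1.4846
35.7897 22.6802 9.8248 2.7548 0.3543
41.4303 29.5602 15.3057 5.0101 0.7502 0.0000
46.5376 35.7897 22.6802 8.8657 1.5885 0.0000 0.0000
51.1620 41.4303 29.5602 15.0818 3.3636 0.0000 0.0000 0.0000
55.3492 46.5376 35.7897 22.6802 7.1224 0.0000 0.0000 0.0000 0.0000
59.1405 51.1620 41.4303 29.5602 15.0818 0.0000 0.0000 0.0000 0.0000 0.0000

Δt=0.12856  u=1.10442  d=0.90546  q=0.52323  discount=0.99053
step 9 (expiry): payoffs max(K−S,0) = 59.1405 51.1620 41.4303 29.5602 15.0818 0.0000 0.0000 0.0000 0.0000 0.0000
step 8: (k=8,j=0): S=40.1008, K−S=55.3492, hold=54.4454 ⇒ V=55.3492 exercise | (k=8,j=1): S=48.9124, K−S=46.5376, hold=45.6338 ⇒ V=46.5376 exercise | (k=8,j=2): S=59.6603, K−S=35.7897, hold=34.8860 ⇒ V=35.7897 exercise | (k=8,j=3): S=72.7698, K−S=22.6802, hold=21.7765 ⇒ V=22.6802 exercise | (k=8,j=4): S=88.7600, K−S=6.6900, hold=7.1224 ⇒ V=7.1224 continue | (k=8,j=5): S=108.2638, K−S=0.0000, hold=0.0000 ⇒ V=0.0000 continue | (k=8,j=6): S=132.0533, K−S=0.0000, hold=0.0000 ⇒ V=0.0000 continue | (k=8,j=7): S=161.0702, K−S=0.0000, hold=0.0000 ⇒ V=0.0000 continue | (k=8,j=8): S=196.4632, K−S=0.0000, hold=0.0000 ⇒ V=0.0000 continue  boundary S*=72.7698
step 7: (k=7,j=0): S=44.2880, K−S=51.1620, hold=50.2582 ⇒ V=51.1620 exercise | (k=7,j=1): S=54.0197, K−S=41.4303, hold=40.5266 ⇒ V=41.4303 exercise | (k=7,j=2): S=65.8898, K−S=29.5602, hold=28.6565 ⇒ V=29.5602 exercise | (k=7,j=3): S=80.3682, K−S=15.0818, hold=14.4022 ⇒ V=15.0818 exercise | (k=7,j=4): S=98.0280, K−S=0.0000, hold=3.3636 ⇒ V=3.3636 continue | (k=7,j=5): S=119.5684, K−S=0.0000, hold=0.0000 ⇒ V=0.0000 continue | (k=7,j=6): S=145.8419, K−S=0.0000, hold=0.0000 ⇒ V=0.0000 continue | (k=7,j=7): S=177.8886, K−S=0.0000, hold=0.0000 ⇒ V=0.0000 continue  boundary S*=80.3682
step 6: (k=6,j=0): S=48.9124, K−S=46.5376, hold=45.6338 ⇒ V=46.5376 exercise | (k=6,j=1): S=59.6603, K−S=35.7897, hold=34.8860 ⇒ V=35.7897 exercise | (k=6,j=2): S=72.7698, K−S=22.6802, hold=21.7765 ⇒ V=22.6802 exercise | (k=6,j=3): S=88.7600, K−S=6.6900, hold=8.8657 ⇒ V=8.8657 continue | (k=6,j=4): S=108.2638, K−S=0.0000, hold=1.5885 ⇒ V=1.5885 continue | (k=6,j=5): S=132.0533, K−S=0.0000, hold=0.0000 ⇒ V=0.0000 continue | (k=6,j=6): S=161.0702, K−S=0.0000, hold=0.0000 ⇒ V=0.0000 continue  boundary S*=72.7698
step 5: (k=5,j=0): S=54.0197, K−S=41.4303, hold=40.5266 ⇒ V=41.4303 exercise | (k=5,j=1): S=65.8898, K−S=29.5602, hold=28.6565 ⇒ V=29.5602 exercise | (k=5,j=2): S=80.3682, K−S=15.0818, hold=15.3057 ⇒ V=15.3057 continue | (k=5,j=3): S=98.0280, K−S=0.0000, hold=5.0101 ⇒ V=5.0101 continue | (k=5,j=4): S=119.5684, K−S=0.0000, hold=0.7502 ⇒ V=0.7502 continue | (k=5,j=5): S=145.8419, K−S=0.0000, hold=0.0000 ⇒ V=0.0000 continue  boundary S*=65.8898
step 4: (k=4,j=0): S=59.6603, K−S=35.7897, hold=34.8860 ⇒ V=35.7897 exercise | (k=4,j=1): S=72.7698, K−S=22.6802, hold=21.8925 ⇒ V=22.6802 exercise | (k=4,j=2): S=88.7600, K−S=6.6900, hold=9.8248 ⇒ V=9.8248 continue | (k=4,j=3): S=108.2638, K−S=0.0000, hold=2.7548 ⇒ V=2.7548 continue | (k=4,j=4): S=132.0533, K−S=0.0000, hold=0.3543 ⇒ V=0.3543 continue  boundary S*=72.7698
step 3: (k=3,j=0): S=65.8898, K−S=29.5602, hold=28.6565 ⇒ V=29.5602 exercise | (k=3,j=1): S=80.3682, K−S=15.0818, hold=15.8028 ⇒ V=15.8028 continue | (k=3,j=2): S=98.0280, K−S=0.0000, hold=6.0676 ⇒ V=6.0676 continue | (k=3,j=3): S=119.5684, K−S=0.0000, hold=1.4846 ⇒ V=1.4846 continue  boundary S*=65.8898
step 2: (k=2,j=0): S=72.7698, K−S=22.6802, hold=22.1501 ⇒ V=22.6802 exercise | (k=2,j=1): S=88.7600, K−S=6.6900, hold=10.6076 ⇒ V=10.6076 continue | (k=2,j=2): S=108.2638, K−S=0.0000, hold=3.6349 ⇒ V=3.6349 continue  boundary S*=72.7698
step 1: (k=1,j=0): S=80.3682, K−S=15.0818, hold=16.2085 ⇒ V=16.2085 continue | (k=1,j=1): S=98.0280, K−S=0.0000, hold=6.8933 ⇒ V=6.8933 continue  boundary S*=-
step 0: (k=0,j=0): S=88.7600, K−S=6.6900, hold=11.2272 ⇒ V=11.2272 continue  boundary S*=-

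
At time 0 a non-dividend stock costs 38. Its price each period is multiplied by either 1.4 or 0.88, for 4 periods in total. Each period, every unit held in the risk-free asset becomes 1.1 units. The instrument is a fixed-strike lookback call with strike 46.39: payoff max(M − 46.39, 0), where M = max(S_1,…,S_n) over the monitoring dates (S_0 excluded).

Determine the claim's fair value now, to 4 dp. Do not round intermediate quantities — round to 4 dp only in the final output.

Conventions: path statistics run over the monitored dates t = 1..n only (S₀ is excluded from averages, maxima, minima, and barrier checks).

price = 12.4492

Risk-neutral up-probability p* = (R−d)/(u−d) = (1.1−0.88)/(1.4−0.88) = 0.4231; the claim prices as the p*-weighted sum of path payoffs discounted by R^4.
Enumerate all 2^4 = 16 price paths (U = up ×1.4, D = down ×0.88); each path with k up-moves has probability p*^k·(1−p*)^(4−k).
DDDD: M=33.4400, payoff=0.0000, prob=0.110783
UDDD: M=53.2000, payoff=6.8100, prob=0.081241
DUDD: M=46.8160, payoff=0.4260, prob=0.081241
UUDD: M=74.4800, payoff=28.0900, prob=0.059576
DDUD: M=41.1981, payoff=0.0000, prob=0.081241
UDUD: M=65.5424, payoff=19.1524, prob=0.059576
DUUD: M=65.5424, payoff=19.1524, prob=0.059576
UUUD: M=104.2720, payoff=57.8820, prob=0.043689
DDDU: M=36.2543, payoff=0.0000, prob=0.081241
UDDU: M=57.6773, payoff=11.2873, prob=0.059576
DUDU: M=57.6773, payoff=11.2873, prob=0.059576
UUDU: M=91.7594, payoff=45.3694, prob=0.043689
DDUU: M=57.6773, payoff=11.2873, prob=0.059576
UDUU: M=91.7594, payoff=45.3694, prob=0.043689
DUUU: M=91.7594, payoff=45.3694, prob=0.043689
UUUU: M=145.9808, payoff=99.5908, prob=0.032039
Price = Σ prob·payoff / R^4 = 18.226881 / 1.464100 = 12.4492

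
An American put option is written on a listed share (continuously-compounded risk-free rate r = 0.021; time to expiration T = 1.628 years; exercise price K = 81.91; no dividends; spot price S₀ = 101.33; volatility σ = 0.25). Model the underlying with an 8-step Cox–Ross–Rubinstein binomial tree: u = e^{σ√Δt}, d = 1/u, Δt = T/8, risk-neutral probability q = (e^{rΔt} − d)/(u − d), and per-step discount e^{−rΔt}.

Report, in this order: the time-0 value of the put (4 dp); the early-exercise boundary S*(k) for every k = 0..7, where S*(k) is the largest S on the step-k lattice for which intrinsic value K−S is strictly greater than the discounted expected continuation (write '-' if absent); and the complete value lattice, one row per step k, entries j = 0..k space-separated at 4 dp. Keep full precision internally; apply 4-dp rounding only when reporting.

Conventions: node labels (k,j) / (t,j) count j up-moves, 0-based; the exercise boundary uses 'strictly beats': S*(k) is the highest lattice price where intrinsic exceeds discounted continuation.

Δt=0.20350  u=1.11938  d=0.89335  q=0.49078  discount=0.99574
step 8 (expiry): payoffs max(K−S,0) = 40.8036 30.4030 17.3708 1.0412 0.0000 0.0000 0.0000 0.0000 0.0000
step 7: (k=7,j=0): S=46.0138, K−S=35.8962, hold=35.5469 ⇒ V=35.8962 exercise | (k=7,j=1): S=57.6561, K−S=24.2539, hold=23.9046 ⇒ V=24.2539 exercise | (k=7,j=2): S=72.2441, K−S=9.6659, hold=9.3166 ⇒ V=9.6659 exercise | (k=7,j=3): S=90.5231, K−S=0.0000, hold=0.5280 ⇒ V=0.5280 continue | (k=7,j=4): S=113.4271, K−S=0.0000, hold=0.0000 ⇒ V=0.0000 continue | (k=7,j=5): S=142.1261, K−S=0.0000, hold=0.0000 ⇒ V=0.0000 continue | (k=7,j=6): S=178.0866, K−S=0.0000, hold=0.0000 ⇒ V=0.0000 continue | (k=7,j=7): S=223.1456, K−S=0.0000, hold=0.0000 ⇒ V=0.0000 continue  boundary S*=72.2441
step 6: (k=6,j=0): S=51.5070, K−S=30.4030, hold=30.0537 ⇒ V=30.4030 exercise | (k=6,j=1): S=64.5392, K−S=17.3708, hold=17.0215 ⇒ V=17.3708 exercise | (k=6,j=2): S=80.8688, K−S=1.0412, hold=5.1591 ⇒ V=5.1591 continue | (k=6,j=3): S=101.3300, K−S=0.0000, hold=0.2677 ⇒ V=0.2677 continue | (k=6,j=4): S=126.9683, K−S=0.0000, hold=0.0000 ⇒ V=0.0000 continue | (k=6,j=5): S=159.0935, K−S=0.0000, hold=0.0000 ⇒ V=0.0000 continue | (k=6,j=6): S=199.3470, K−S=0.0000, hold=0.0000 ⇒ V=0.0000 continue  boundary S*=64.5392
step 5: (k=5,j=0): S=57.6561, K−S=24.2539, hold=23.9046 ⇒ V=24.2539 exercise | (k=5,j=1): S=72.2441, K−S=9.6659, hold=11.3290 ⇒ V=11.3290 continue | (k=5,j=2): S=90.5231, K−S=0.0000, hold=2.7467 ⇒ V=2.7467 continue | (k=5,j=3): S=113.4271, K−S=0.0000, hold=0.1357 ⇒ V=0.1357 continue | (k=5,j=4): S=142.1261, K−S=0.0000, hold=0.0000 ⇒ V=0.0000 continue | (k=5,j=5): S=178.0866, K−S=0.0000, hold=0.0000 ⇒ V=0.0000 continue  boundary S*=57.6561
step 4: (k=4,j=0): S=64.5392, K−S=17.3708, hold=17.8342 ⇒ V=17.8342 continue | (k=4,j=1): S=80.8688, K−S=1.0412, hold=7.0866 ⇒ V=7.0866 continue | (k=4,j=2): S=101.3300, K−S=0.0000, hold=1.4590 ⇒ V=1.4590 continue | (k=4,j=3): S=126.9683, K−S=0.0000, hold=0.0688 ⇒ V=0.0688 continue | (k=4,j=4): S=159.0935, K−S=0.0000, hold=0.0000 ⇒ V=0.0000 continue  boundary S*=-
step 3: (k=3,j=0): S=72.2441, K−S=9.6659, hold=12.5059 ⇒ V=12.5059 continue | (k=3,j=1): S=90.5231, K−S=0.0000, hold=4.3063 ⇒ V=4.3063 continue | (k=3,j=2): S=113.4271, K−S=0.0000, hold=0.7734 ⇒ V=0.7734 continue | (k=3,j=3): S=142.1261, K−S=0.0000, hold=0.0349 ⇒ V=0.0349 continue  boundary S*=-
step 2: (k=2,j=0): S=80.8688, K−S=1.0412, hold=8.4455 ⇒ V=8.4455 continue | (k=2,j=1): S=101.3300, K−S=0.0000, hold=2.5614 ⇒ V=2.5614 continue | (k=2,j=2): S=126.9683, K−S=0.0000, hold=0.4092 ⇒ V=0.4092 continue  boundary S*=-
step 1: (k=1,j=0): S=90.5231, K−S=0.0000, hold=5.5340 ⇒ V=5.5340 continue | (k=1,j=1): S=113.4271, K−S=0.0000, hold=1.4987 ⇒ V=1.4987 continue  boundary S*=-
step 0: (k=0,j=0): S=101.3300, K−S=0.0000, hold=3.5384 ⇒ V=3.5384 continue  boundary S*=-

price = 3.5384
boundary = - - - - - 57.6561 64.5392 72.2441
tree:
3.5384
5.5340 1.4987
8.4455 2.5614 0.4092
12.5059 4.3063 0.7734 0.0349
17.8342 7.0866 1.4590 0.0688 0.0000
24.2539 11.3290 2.7467 0.1357 0.0000 0.0000
30.4030 17.3708 5.1591 0.2677 0.0000 0.0000 0.0000
35.8962 24.2539 9.6659 0.5280 0.0000 0.0000 0.0000 0.0000
40.8036 30.4030 17.3708 1.0412 0.0000 0.0000 0.0000 0.0000 0.0000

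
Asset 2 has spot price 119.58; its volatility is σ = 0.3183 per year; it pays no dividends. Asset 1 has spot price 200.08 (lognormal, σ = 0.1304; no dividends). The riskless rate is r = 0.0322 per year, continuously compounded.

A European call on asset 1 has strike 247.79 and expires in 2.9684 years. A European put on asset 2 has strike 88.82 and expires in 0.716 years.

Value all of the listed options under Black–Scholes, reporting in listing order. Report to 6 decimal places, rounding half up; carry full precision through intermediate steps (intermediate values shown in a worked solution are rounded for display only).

[asset 1 call K=247.79]
σ√T = 0.1304·√2.9684 = 0.224667
d₁ = (ln(S/K) + (r+σ²/2)T) / (σ√T) = (ln(200.08/247.79) + (0.0322+0.1304²/2)·2.9684) / 0.224667 = (-0.213864 + 0.120820) / 0.224667 = -0.414143
d₂ = d₁ − σ√T = -0.414143 − 0.224667 = -0.638810
e^{−rT} = 0.908843
N(d₁) = 0.339385,  N(d₂) = 0.261473
price = S·N(d₁) − K·e^{−rT}·N(d₂) = 67.904053 − 58.884366 = 9.019687
[asset 2 put K=88.82]
σ√T = 0.3183·√0.716 = 0.269335
d₁ = (ln(S/K) + (r+σ²/2)T) / (σ√T) = (ln(119.58/88.82) + (0.0322+0.3183²/2)·0.716) / 0.269335 = (0.297374 + 0.059326) / 0.269335 = 1.324371
d₂ = d₁ − σ√T = 1.324371 − 0.269335 = 1.055036
e^{−rT} = 0.977209
N(−d₁) = 0.092690,  N(−d₂) = 0.145705
price = K·e^{−rT}·N(−d₂) − S·N(−d₁) = 12.646522 − 11.083867 = 1.562655

price(asset 1 call K=247.79) = 9.019687
price(asset 2 put K=88.82) = 1.562655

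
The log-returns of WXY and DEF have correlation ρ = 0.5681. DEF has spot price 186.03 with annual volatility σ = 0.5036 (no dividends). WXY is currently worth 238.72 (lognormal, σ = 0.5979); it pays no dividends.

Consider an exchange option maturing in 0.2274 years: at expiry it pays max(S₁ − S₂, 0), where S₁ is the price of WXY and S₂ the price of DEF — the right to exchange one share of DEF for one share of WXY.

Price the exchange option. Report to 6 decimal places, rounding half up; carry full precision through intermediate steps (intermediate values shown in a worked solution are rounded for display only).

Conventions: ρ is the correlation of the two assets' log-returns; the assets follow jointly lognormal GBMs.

σ_eff = √(σ₁² + σ₂² − 2ρσ₁σ₂) = √(0.5979² + 0.5036² − 2·0.5681·0.5979·0.5036) = 0.518637
d₁ = (ln(S₁/S₂) + (q₂ − q₁ + σ_eff²/2)T) / (σ_eff√T) = (ln(238.72/186.03) + (0.0 − 0.0 + 0.134492)·0.2274) / 0.247320 = 1.132003
d₂ = d₁ − σ_eff√T = 1.132003 − 0.247320 = 0.884683
N(d₁) = 0.871183,  N(d₂) = 0.811836
V = S₁·e^{−q₁T}·N(d₁) − S₂·e^{−q₂T}·N(d₂) = 207.968915 − 151.025901 = 56.943014
Key observation: r never enters — measured in units of DEF, the claim is a call on S₁/S₂ struck at 1, so only the dividend yields and σ_eff matter.

exchange price = 56.943014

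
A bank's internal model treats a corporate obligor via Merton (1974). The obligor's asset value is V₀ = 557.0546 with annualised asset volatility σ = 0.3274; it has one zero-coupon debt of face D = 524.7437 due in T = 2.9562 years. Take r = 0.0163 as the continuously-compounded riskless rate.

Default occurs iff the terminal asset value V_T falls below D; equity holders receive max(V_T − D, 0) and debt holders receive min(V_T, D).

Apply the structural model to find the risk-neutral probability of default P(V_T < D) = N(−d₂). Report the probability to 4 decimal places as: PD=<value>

Equity is a call on the firm's assets struck at D = 524.7437:
d₁ = [ln(V₀/D) + (r + σ²/2)T] / (σ√T)
   = [ln(557.0546/524.7437) + (0.0163 + 0.5·0.3274²)·2.9562] / (0.3274·√2.9562)
   = [0.059753 + 0.206625] / 0.562919 = 0.473209
d₂ = d₁ − σ√T = 0.473209 − 0.562919 = -0.089710
risk-neutral PD = N(−d₂) = N(0.089710) = 0.535741

PD=0.5357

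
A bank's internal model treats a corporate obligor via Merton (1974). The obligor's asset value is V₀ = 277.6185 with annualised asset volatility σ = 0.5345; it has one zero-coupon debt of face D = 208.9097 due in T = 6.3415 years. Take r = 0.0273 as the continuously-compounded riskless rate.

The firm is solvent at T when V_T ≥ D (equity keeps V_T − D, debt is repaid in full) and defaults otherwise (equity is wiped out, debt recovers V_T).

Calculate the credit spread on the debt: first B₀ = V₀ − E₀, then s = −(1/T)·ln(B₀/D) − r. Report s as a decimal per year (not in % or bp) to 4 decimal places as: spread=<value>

Work the structural quantities from V₀ = 277.6185 against face 208.9097:
d₁ = [ln(V₀/D) + (r + σ²/2)T] / (σ√T)
   = [ln(277.6185/208.9097) + (0.0273 + 0.5·0.5345²)·6.3415] / (0.5345·√6.3415)
   = [0.284346 + 1.078975] / 1.345996 = 1.012872
d₂ = d₁ − σ√T = 1.012872 − 1.345996 = -0.333124
N(d₁) = 0.844439,  N(d₂) = 0.369520,  e^(−rT) = 0.841034
E₀ = V₀·N(d₁) − D·e^(−rT)·N(d₂)
   = 277.6185·0.844439 − 208.9097·0.841034·0.369520 = 169.507173
B₀ = V₀ − E₀ = 277.6185 − 169.507173 = 108.111327
spread = −(1/T)·ln(B₀/D) − r = −(1/6.3415)·ln(108.111327/208.9097) − 0.0273 = 0.07657773

spread=0.0766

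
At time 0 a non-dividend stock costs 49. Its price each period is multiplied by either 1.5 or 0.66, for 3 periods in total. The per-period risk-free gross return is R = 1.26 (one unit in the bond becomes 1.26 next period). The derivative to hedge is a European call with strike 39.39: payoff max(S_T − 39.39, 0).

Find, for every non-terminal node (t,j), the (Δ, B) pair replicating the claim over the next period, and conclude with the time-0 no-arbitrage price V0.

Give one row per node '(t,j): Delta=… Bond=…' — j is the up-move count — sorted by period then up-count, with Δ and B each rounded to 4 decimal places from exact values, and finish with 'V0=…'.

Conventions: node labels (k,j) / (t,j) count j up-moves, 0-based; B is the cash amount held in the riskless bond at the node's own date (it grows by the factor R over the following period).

Since d<R<u, set p* = (R−d)/(u−d) = 0.7143; price each node as the discounted p*-expectation of its children.
Payoffs at expiry: V(3,0)=0.0000, V(3,1)=0.0000, V(3,2)=33.3750, V(3,3)=125.9850
Node (2,0) S=21.3444: V=(p*·0.0000+(1−p*)·0.0000)/1.26=0.0000; Δ=(0.0000−0.0000)/(32.0166−14.0873)=0.0000; B=V−Δ·S=0.0000
Node (2,1) S=48.5100: V=(p*·33.3750+(1−p*)·0.0000)/1.26=18.9201; Δ=(33.3750−0.0000)/(72.7650−32.0166)=0.8191; B=V−Δ·S=-20.8121
Node (2,2) S=110.2500: V=(p*·125.9850+(1−p*)·33.3750)/1.26=78.9881; Δ=(125.9850−33.3750)/(165.3750−72.7650)=1.0000; B=V−Δ·S=-31.2619
Node (1,0) S=32.3400: V=(p*·18.9201+(1−p*)·0.0000)/1.26=10.7257; Δ=(18.9201−0.0000)/(48.5100−21.3444)=0.6965; B=V−Δ·S=-11.7982
Node (1,1) S=73.5000: V=(p*·78.9881+(1−p*)·18.9201)/1.26=49.0681; Δ=(78.9881−18.9201)/(110.2500−48.5100)=0.9729; B=V−Δ·S=-22.4415
Node (0,0) S=49.0000: V=(p*·49.0681+(1−p*)·10.7257)/1.26=30.2485; Δ=(49.0681−10.7257)/(73.5000−32.3400)=0.9315; B=V−Δ·S=-15.3973
Sanity check at the root: Δ(0,0)·S0 + B(0,0) reproduces V0 = 30.2485.

(0,0): Delta=0.9315 Bond=-15.3973
(1,0): Delta=0.6965 Bond=-11.7982
(1,1): Delta=0.9729 Bond=-22.4415
(2,0): Delta=0.0000 Bond=0.0000
(2,1): Delta=0.8191 Bond=-20.8121
(2,2): Delta=1.0000 Bond=-31.2619
V0=30.2485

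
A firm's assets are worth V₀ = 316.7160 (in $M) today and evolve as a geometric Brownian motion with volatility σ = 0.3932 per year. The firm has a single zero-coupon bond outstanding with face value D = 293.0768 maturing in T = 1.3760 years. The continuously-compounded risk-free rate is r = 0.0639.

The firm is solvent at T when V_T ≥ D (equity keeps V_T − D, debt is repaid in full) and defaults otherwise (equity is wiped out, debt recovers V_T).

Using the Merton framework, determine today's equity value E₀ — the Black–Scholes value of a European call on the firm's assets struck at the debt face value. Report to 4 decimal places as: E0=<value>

E0=80.8431

Apply the equity-as-call identities (strike 293.0768, horizon 1.3760 years):
d₁ = [ln(V₀/D) + (r + σ²/2)T] / (σ√T)
   = [ln(316.7160/293.0768) + (0.0639 + 0.5·0.3932²)·1.3760] / (0.3932·√1.3760)
   = [0.077571 + 0.194295] / 0.461235 = 0.589431
d₂ = d₁ − σ√T = 0.589431 − 0.461235 = 0.128195
N(d₁) = 0.722214,  N(d₂) = 0.551003,  e^(−rT) = 0.915828
E₀ = V₀·N(d₁) − D·e^(−rT)·N(d₂)
   = 316.7160·0.722214 − 293.0768·0.915828·0.551003 = 80.843110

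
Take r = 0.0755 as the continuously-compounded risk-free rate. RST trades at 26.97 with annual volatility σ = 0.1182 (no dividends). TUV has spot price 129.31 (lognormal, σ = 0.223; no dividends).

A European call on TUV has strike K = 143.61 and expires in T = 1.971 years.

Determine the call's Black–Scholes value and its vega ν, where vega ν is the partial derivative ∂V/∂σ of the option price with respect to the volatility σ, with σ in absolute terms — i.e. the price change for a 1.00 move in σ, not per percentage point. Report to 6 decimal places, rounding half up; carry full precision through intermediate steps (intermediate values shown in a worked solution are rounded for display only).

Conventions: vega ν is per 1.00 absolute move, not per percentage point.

price = 18.671002
ν = 69.303181

σ√T = 0.223·√1.971 = 0.313075
d₁ = (ln(S/K) + (r+σ²/2)T) / (σ√T) = (ln(129.31/143.61) + (0.0755+0.223²/2)·1.971) / 0.313075 = (-0.104889 + 0.197818) / 0.313075 = 0.296829
d₂ = d₁ − σ√T = 0.296829 − 0.313075 = -0.016246
e^{−rT} = 0.861732
N(d₁) = 0.616702,  N(d₂) = 0.493519
Call price V = S·N(d₁) − K·e^{−rT}·N(d₂) = 79.745677 − 61.074676 = 18.671002
φ(d₁) = (1/√(2π))·e^{−d₁²/2} = 0.381749
ν = S·φ(d₁)·√T = 69.303181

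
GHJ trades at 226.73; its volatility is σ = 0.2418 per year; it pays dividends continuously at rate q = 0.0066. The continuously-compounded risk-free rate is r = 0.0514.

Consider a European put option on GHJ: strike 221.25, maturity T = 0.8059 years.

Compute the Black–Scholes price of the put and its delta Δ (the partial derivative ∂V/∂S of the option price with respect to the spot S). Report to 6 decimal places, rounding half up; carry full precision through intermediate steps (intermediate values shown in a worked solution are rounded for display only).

price = 13.020303
Δ = -0.347313

σ√T = 0.2418·√0.8059 = 0.217069
d₁ = (ln(S/K) + (r−q+σ²/2)T) / (σ√T) = (ln(226.73/221.25) + (0.0514−0.0066+0.2418²/2)·0.8059) / 0.217069 = (0.024467 + 0.059664) / 0.217069 = 0.387575
d₂ = d₁ − σ√T = 0.387575 − 0.217069 = 0.170506
e^{−rT} = 0.959423
e^{−qT} = 0.994695
N(−d₁) = 0.349165,  N(−d₂) = 0.432306
Put price V = K·e^{−rT}·N(−d₂) − S·e^{−qT}·N(−d₁) = 91.766603 − 78.746300 = 13.020303
Δ = −e^{−qT}·N(−d₁) = -0.347313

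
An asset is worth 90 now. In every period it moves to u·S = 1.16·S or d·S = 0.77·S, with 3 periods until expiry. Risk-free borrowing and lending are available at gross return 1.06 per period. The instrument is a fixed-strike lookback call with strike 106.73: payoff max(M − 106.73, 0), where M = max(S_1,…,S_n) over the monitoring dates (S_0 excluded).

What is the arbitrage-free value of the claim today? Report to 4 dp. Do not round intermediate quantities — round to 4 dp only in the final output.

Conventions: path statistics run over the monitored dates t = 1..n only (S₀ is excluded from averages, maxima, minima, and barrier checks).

price = 13.3621

With p* = (R−d)/(u−d) = 0.7436, sum probability × payoff across the paths and divide by R^3.
Enumerate all 2^3 = 8 price paths (U = up ×1.16, D = down ×0.77); each path with k up-moves has probability p*^k·(1−p*)^(3−k).
DDD: M=69.3000, payoff=0.0000, prob=0.016858
UDD: M=104.4000, payoff=0.0000, prob=0.048888
DUD: M=80.3880, payoff=0.0000, prob=0.048888
UUD: M=121.1040, payoff=14.3740, prob=0.141776
DDU: M=69.3000, payoff=0.0000, prob=0.048888
UDU: M=104.4000, payoff=0.0000, prob=0.141776
DUU: M=93.2501, payoff=0.0000, prob=0.141776
UUU: M=140.4806, payoff=33.7506, prob=0.411150
Price = Σ prob·payoff / R^3 = 15.914457 / 1.191016 = 13.3621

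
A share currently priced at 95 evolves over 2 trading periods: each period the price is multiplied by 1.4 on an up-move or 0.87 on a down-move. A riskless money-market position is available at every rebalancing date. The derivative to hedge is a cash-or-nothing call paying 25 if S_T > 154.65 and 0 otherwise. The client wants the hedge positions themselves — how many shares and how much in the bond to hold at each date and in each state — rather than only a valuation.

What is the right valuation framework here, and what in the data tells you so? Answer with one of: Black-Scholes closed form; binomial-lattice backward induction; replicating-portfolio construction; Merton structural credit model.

framework: replicating-portfolio construction

Key observation: since the answer must list Δ and B at each node of the 1.4/0.87 lattice on 95, the replicating-portfolio method — solving the two-state system at every node — is the one that applies.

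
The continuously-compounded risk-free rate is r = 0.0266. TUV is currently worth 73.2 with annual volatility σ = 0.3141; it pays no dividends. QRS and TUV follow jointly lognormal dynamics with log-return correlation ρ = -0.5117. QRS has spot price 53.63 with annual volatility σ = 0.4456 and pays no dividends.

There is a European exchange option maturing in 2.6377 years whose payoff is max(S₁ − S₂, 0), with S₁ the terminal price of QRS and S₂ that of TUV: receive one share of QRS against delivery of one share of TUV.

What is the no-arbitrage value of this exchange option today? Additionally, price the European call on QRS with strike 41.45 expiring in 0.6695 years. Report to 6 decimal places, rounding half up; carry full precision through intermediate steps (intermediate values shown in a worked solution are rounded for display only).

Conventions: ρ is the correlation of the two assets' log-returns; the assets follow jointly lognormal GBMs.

σ_eff = √(σ₁² + σ₂² − 2ρσ₁σ₂) = √(0.4456² + 0.3141² − 2·-0.5117·0.4456·0.3141) = 0.663669
d₁ = (ln(S₁/S₂) + (q₂ − q₁ + σ_eff²/2)T) / (σ_eff√T) = (ln(53.63/73.2) + (0.0 − 0.0 + 0.220228)·2.6377) / 1.077864 = 0.250318
d₂ = d₁ − σ_eff√T = 0.250318 − 1.077864 = -0.827546
N(d₁) = 0.598829,  N(d₂) = 0.203964
V = S₁·e^{−q₁T}·N(d₁) − S₂·e^{−q₂T}·N(d₂) = 32.115216 − 14.930148 = 17.185069
[vanilla: QRS call K=41.45]
σ√T = 0.4456·√0.6695 = 0.364603
d₁ = (ln(S/K) + (r+σ²/2)T) / (σ√T) = (ln(53.63/41.45) + (0.0266+0.4456²/2)·0.6695) / 0.364603 = (0.257621 + 0.084276) / 0.364603 = 0.937724
d₂ = d₁ − σ√T = 0.937724 − 0.364603 = 0.573121
e^{−rT} = 0.982349
N(d₁) = 0.825807,  N(d₂) = 0.716719
price = S·N(d₁) − K·e^{−rT}·N(d₂) = 44.288023 − 29.183607 = 15.104416

exchange price = 17.185069
price(QRS call K=41.45) = 15.104416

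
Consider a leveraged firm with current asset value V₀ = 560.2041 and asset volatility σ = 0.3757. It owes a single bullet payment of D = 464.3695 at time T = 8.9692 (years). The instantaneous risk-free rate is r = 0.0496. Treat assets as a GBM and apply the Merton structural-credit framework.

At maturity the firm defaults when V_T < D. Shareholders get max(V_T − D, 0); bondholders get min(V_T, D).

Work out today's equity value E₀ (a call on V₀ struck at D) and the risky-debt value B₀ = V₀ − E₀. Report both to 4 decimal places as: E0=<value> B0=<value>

Work the structural quantities from V₀ = 560.2041 against face 464.3695:
d₁ = [ln(V₀/D) + (r + σ²/2)T] / (σ√T)
   = [ln(560.2041/464.3695) + (0.0496 + 0.5·0.3757²)·8.9692] / (0.3757·√8.9692)
   = [0.187621 + 1.077876] / 1.125170 = 1.124716
d₂ = d₁ − σ√T = 1.124716 − 1.125170 = -0.000454
N(d₁) = 0.869645,  N(d₂) = 0.499819,  e^(−rT) = 0.640906
E₀ = V₀·N(d₁) − D·e^(−rT)·N(d₂)
   = 560.2041·0.869645 − 464.3695·0.640906·0.499819 = 338.424115
B₀ = V₀ − E₀ = 560.2041 − 338.424115 = 221.779985

E0=338.4241 B0=221.7800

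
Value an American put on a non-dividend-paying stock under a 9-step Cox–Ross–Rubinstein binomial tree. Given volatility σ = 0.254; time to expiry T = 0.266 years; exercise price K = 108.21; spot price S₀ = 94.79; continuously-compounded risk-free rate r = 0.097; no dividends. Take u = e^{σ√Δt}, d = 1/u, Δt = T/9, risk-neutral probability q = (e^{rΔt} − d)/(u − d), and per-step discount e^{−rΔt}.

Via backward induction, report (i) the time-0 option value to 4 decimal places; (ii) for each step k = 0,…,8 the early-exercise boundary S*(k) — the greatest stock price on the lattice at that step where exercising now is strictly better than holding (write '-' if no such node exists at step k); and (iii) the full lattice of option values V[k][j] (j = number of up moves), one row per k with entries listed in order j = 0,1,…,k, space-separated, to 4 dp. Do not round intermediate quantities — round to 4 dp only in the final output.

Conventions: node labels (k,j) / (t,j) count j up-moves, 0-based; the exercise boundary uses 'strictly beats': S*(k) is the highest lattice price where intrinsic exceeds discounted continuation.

price = 13.4402
boundary = - 90.7399 94.7900 90.7399 94.7900 90.7399 94.7900 99.0209 103.4406
tree:
13.4402
17.4701 9.8232
21.3472 13.4200 6.5829
25.0586 17.4701 9.5838 3.8705
28.6114 21.3472 13.4200 6.1230 1.8287
32.0125 25.0586 17.4701 9.3029 3.2442 0.5424
35.2682 28.6114 21.3472 13.4200 5.5832 1.1198 0.0165
38.3848 32.0125 25.0586 17.4701 9.1891 2.3113 0.0346 0.0000
41.3682 35.2682 28.6114 21.3472 13.4200 4.7694 0.0726 0.0000 0.0000
44.2242 38.3848 32.0125 25.0586 17.4701 9.1891 0.1523 0.0000 0.0000 0.0000

Δt=0.02956  u=1.04463  d=0.95727  q=0.52195  discount=0.99714
step 9 (expiry): payoffs max(K−S,0) = 44.2242 38.3848 32.0125 25.0586 17.4701 9.1891 0.1523 0.0000 0.0000 0.0000
step 8: (k=8,j=0): S=66.8418, K−S=41.3682, hold=41.0585 ⇒ V=41.3682 exercise | (k=8,j=1): S=72.9418, K−S=35.2682, hold=34.9584 ⇒ V=35.2682 exercise | (k=8,j=2): S=79.5986, K−S=28.6114, hold=28.3017 ⇒ V=28.6114 exercise | (k=8,j=3): S=86.8628, K−S=21.3472, hold=21.0374 ⇒ V=21.3472 exercise | (k=8,j=4): S=94.7900, K−S=13.4200, hold=13.1102 ⇒ V=13.4200 exercise | (k=8,j=5): S=103.4406, K−S=4.7694, hold=4.4596 ⇒ V=4.7694 exercise | (k=8,j=6): S=112.8807, K−S=0.0000, hold=0.0726 ⇒ V=0.0726 continue | (k=8,j=7): S=123.1824, K−S=0.0000, hold=0.0000 ⇒ V=0.0000 continue | (k=8,j=8): S=134.4241, K−S=0.0000, hold=0.0000 ⇒ V=0.0000 continue  boundary S*=103.4406
step 7: (k=7,j=0): S=69.8252, K−S=38.3848, hold=38.0750 ⇒ V=38.3848 exercise | (k=7,j=1): S=76.1975, K−S=32.0125, hold=31.7027 ⇒ V=32.0125 exercise | (k=7,j=2): S=83.1514, K−S=25.0586, hold=24.7488 ⇒ V=25.0586 exercise | (k=7,j=3): S=90.7399, K−S=17.4701, hold=17.1603 ⇒ V=17.4701 exercise | (k=7,j=4): S=99.0209, K−S=9.1891, hold=8.8793 ⇒ V=9.1891 exercise | (k=7,j=5): S=108.0577, K−S=0.1523, hold=2.3113 ⇒ V=2.3113 continue | (k=7,j=6): S=117.9191, K−S=0.0000, hold=0.0346 ⇒ V=0.0346 continue | (k=7,j=7): S=128.6805, K−S=0.0000, hold=0.0000 ⇒ V=0.0000 continue  boundary S*=99.0209
step 6: (k=6,j=0): S=72.9418, K−S=35.2682, hold=34.9584 ⇒ V=35.2682 exercise | (k=6,j=1): S=79.5986, K−S=28.6114, hold=28.3017 ⇒ V=28.6114 exercise | (k=6,j=2): S=86.8628, K−S=21.3472, hold=21.0374 ⇒ V=21.3472 exercise | (k=6,j=3): S=94.7900, K−S=13.4200, hold=13.1102 ⇒ V=13.4200 exercise | (k=6,j=4): S=103.4406, K−S=4.7694, hold=5.5832 ⇒ V=5.5832 continue | (k=6,j=5): S=112.8807, K−S=0.0000, hold=1.1198 ⇒ V=1.1198 continue | (k=6,j=6): S=123.1824, K−S=0.0000, hold=0.0165 ⇒ V=0.0165 continue  boundary S*=94.7900
step 5: (k=5,j=0): S=76.1975, K−S=32.0125, hold=31.7027 ⇒ V=32.0125 exercise | (k=5,j=1): S=83.1514, K−S=25.0586, hold=24.7488 ⇒ V=25.0586 exercise | (k=5,j=2): S=90.7399, K−S=17.4701, hold=17.1603 ⇒ V=17.4701 exercise | (k=5,j=3): S=99.0209, K−S=9.1891, hold=9.3029 ⇒ V=9.3029 continue | (k=5,j=4): S=108.0577, K−S=0.1523, hold=3.2442 ⇒ V=3.2442 continue | (k=5,j=5): S=117.9191, K−S=0.0000, hold=0.5424 ⇒ V=0.5424 continue  boundary S*=90.7399
step 4: (k=4,j=0): S=79.5986, K−S=28.6114, hold=28.3017 ⇒ V=28.6114 exercise | (k=4,j=1): S=86.8628, K−S=21.3472, hold=21.0374 ⇒ V=21.3472 exercise | (k=4,j=2): S=94.7900, K−S=13.4200, hold=13.1694 ⇒ V=13.4200 exercise | (k=4,j=3): S=103.4406, K−S=4.7694, hold=6.1230 ⇒ V=6.1230 continue | (k=4,j=4): S=112.8807, K−S=0.0000, hold=1.8287 ⇒ V=1.8287 continue  boundary S*=94.7900
step 3: (k=3,j=0): S=83.1514, K−S=25.0586, hold=24.7488 ⇒ V=25.0586 exercise | (k=3,j=1): S=90.7399, K−S=17.4701, hold=17.1603 ⇒ V=17.4701 exercise | (k=3,j=2): S=99.0209, K−S=9.1891, hold=9.5838 ⇒ V=9.5838 continue | (k=3,j=3): S=108.0577, K−S=0.1523, hold=3.8705 ⇒ V=3.8705 continue  boundary S*=90.7399
step 2: (k=2,j=0): S=86.8628, K−S=21.3472, hold=21.0374 ⇒ V=21.3472 exercise | (k=2,j=1): S=94.7900, K−S=13.4200, hold=13.3157 ⇒ V=13.4200 exercise | (k=2,j=2): S=103.4406, K−S=4.7694, hold=6.5829 ⇒ V=6.5829 continue  boundary S*=94.7900
step 1: (k=1,j=0): S=90.7399, K−S=17.4701, hold=17.1603 ⇒ V=17.4701 exercise | (k=1,j=1): S=99.0209, K−S=9.1891, hold=9.8232 ⇒ V=9.8232 continue  boundary S*=90.7399
step 0: (k=0,j=0): S=94.7900, K−S=13.4200, hold=13.4402 ⇒ V=13.4402 continue  boundary S*=-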